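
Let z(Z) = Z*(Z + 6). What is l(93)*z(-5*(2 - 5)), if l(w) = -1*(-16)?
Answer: 5040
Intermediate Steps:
l(w) = 16
z(Z) = Z*(6 + Z)
l(93)*z(-5*(2 - 5)) = 16*((-5*(2 - 5))*(6 - 5*(2 - 5))) = 16*((-5*(-3))*(6 - 5*(-3))) = 16*(15*(6 + 15)) = 16*(15*21) = 16*315 = 5040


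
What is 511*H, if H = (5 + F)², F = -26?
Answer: 225351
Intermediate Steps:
H = 441 (H = (5 - 26)² = (-21)² = 441)
511*H = 511*441 = 225351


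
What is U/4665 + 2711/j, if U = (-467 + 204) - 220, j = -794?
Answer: -4343439/1234670 ≈ -3.5179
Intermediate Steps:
U = -483 (U = -263 - 220 = -483)
U/4665 + 2711/j = -483/4665 + 2711/(-794) = -483*1/4665 + 2711*(-1/794) = -161/1555 - 2711/794 = -4343439/1234670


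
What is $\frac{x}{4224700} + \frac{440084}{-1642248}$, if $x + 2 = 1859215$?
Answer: $\frac{149258244503}{867250640700} \approx 0.17211$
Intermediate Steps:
$x = 1859213$ ($x = -2 + 1859215 = 1859213$)
$\frac{x}{4224700} + \frac{440084}{-1642248} = \frac{1859213}{4224700} + \frac{440084}{-1642248} = 1859213 \cdot \frac{1}{4224700} + 440084 \left(- \frac{1}{1642248}\right) = \frac{1859213}{4224700} - \frac{110021}{410562} = \frac{149258244503}{867250640700}$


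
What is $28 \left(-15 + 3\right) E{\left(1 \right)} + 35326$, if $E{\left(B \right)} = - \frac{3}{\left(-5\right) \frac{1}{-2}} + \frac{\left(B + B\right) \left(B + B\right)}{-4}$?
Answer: $\frac{180326}{5} \approx 36065.0$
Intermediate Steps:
$E{\left(B \right)} = - \frac{6}{5} - B^{2}$ ($E{\left(B \right)} = - \frac{3}{\left(-5\right) \left(- \frac{1}{2}\right)} + 2 B 2 B \left(- \frac{1}{4}\right) = - \frac{3}{\frac{5}{2}} + 4 B^{2} \left(- \frac{1}{4}\right) = \left(-3\right) \frac{2}{5} - B^{2} = - \frac{6}{5} - B^{2}$)
$28 \left(-15 + 3\right) E{\left(1 \right)} + 35326 = 28 \left(-15 + 3\right) \left(- \frac{6}{5} - 1^{2}\right) + 35326 = 28 \left(-12\right) \left(- \frac{6}{5} - 1\right) + 35326 = - 336 \left(- \frac{6}{5} - 1\right) + 35326 = \left(-336\right) \left(- \frac{11}{5}\right) + 35326 = \frac{3696}{5} + 35326 = \frac{180326}{5}$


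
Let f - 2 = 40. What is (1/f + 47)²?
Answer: 3900625/1764 ≈ 2211.2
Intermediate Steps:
f = 42 (f = 2 + 40 = 42)
(1/f + 47)² = (1/42 + 47)² = (1975/42)² = 3900625/1764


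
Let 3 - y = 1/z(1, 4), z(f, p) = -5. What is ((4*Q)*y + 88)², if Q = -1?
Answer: 141376/25 ≈ 5655.0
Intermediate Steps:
y = 16/5 (y = 3 - 1/(-5) = 3 - 1*(-⅕) = 3 + ⅕ = 16/5 ≈ 3.2000)
((4*Q)*y + 88)² = ((4*(-1))*(16/5) + 88)² = (-4*16/5 + 88)² = (-64/5 + 88)² = (376/5)² = 141376/25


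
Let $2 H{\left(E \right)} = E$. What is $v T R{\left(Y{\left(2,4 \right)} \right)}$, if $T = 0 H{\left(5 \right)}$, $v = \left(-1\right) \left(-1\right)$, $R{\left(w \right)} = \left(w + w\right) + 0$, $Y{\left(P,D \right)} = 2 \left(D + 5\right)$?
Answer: $0$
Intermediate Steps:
$H{\left(E \right)} = \frac{E}{2}$
$Y{\left(P,D \right)} = 10 + 2 D$ ($Y{\left(P,D \right)} = 2 \left(5 + D\right) = 10 + 2 D$)
$R{\left(w \right)} = 2 w$ ($R{\left(w \right)} = 2 w + 0 = 2 w$)
$v = 1$
$T = 0$ ($T = 0 \cdot \frac{1}{2} \cdot 5 = 0 \cdot \frac{5}{2} = 0$)
$v T R{\left(Y{\left(2,4 \right)} \right)} = 1 \cdot 0 \cdot 2 \left(10 + 2 \cdot 4\right) = 0 \cdot 2 \left(10 + 8\right) = 0 \cdot 2 \cdot 18 = 0 \cdot 36 = 0$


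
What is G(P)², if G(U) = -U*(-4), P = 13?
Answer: 2704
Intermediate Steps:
G(U) = 4*U
G(P)² = (4*13)² = 52² = 2704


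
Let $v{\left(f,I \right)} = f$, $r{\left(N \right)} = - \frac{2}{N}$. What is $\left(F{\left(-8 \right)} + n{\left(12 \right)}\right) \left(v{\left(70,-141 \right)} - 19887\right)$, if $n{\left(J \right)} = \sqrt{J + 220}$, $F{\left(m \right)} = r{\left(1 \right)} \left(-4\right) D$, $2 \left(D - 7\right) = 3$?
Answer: $-1347556 - 39634 \sqrt{58} \approx -1.6494 \cdot 10^{6}$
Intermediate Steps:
$D = \frac{17}{2}$ ($D = 7 + \frac{1}{2} \cdot 3 = 7 + \frac{3}{2} = \frac{17}{2} \approx 8.5$)
$F{\left(m \right)} = 68$ ($F{\left(m \right)} = - \frac{2}{1} \left(-4\right) \frac{17}{2} = \left(-2\right) 1 \left(-4\right) \frac{17}{2} = \left(-2\right) \left(-4\right) \frac{17}{2} = 8 \cdot \frac{17}{2} = 68$)
$n{\left(J \right)} = \sqrt{220 + J}$
$\left(F{\left(-8 \right)} + n{\left(12 \right)}\right) \left(v{\left(70,-141 \right)} - 19887\right) = \left(68 + \sqrt{220 + 12}\right) \left(70 - 19887\right) = \left(68 + \sqrt{232}\right) \left(-19817\right) = \left(68 + 2 \sqrt{58}\right) \left(-19817\right) = -1347556 - 39634 \sqrt{58}$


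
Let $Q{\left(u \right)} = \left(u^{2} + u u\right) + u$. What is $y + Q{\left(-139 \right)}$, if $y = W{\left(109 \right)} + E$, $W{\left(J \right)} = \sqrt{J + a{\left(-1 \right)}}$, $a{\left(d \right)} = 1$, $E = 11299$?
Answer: $49802 + \sqrt{110} \approx 49813.0$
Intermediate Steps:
$W{\left(J \right)} = \sqrt{1 + J}$ ($W{\left(J \right)} = \sqrt{J + 1} = \sqrt{1 + J}$)
$Q{\left(u \right)} = u + 2 u^{2}$ ($Q{\left(u \right)} = \left(u^{2} + u^{2}\right) + u = 2 u^{2} + u = u + 2 u^{2}$)
$y = 11299 + \sqrt{110}$ ($y = \sqrt{1 + 109} + 11299 = \sqrt{110} + 11299 = 11299 + \sqrt{110} \approx 11309.0$)
$y + Q{\left(-139 \right)} = \left(11299 + \sqrt{110}\right) - 139 \left(1 + 2 \left(-139\right)\right) = \left(11299 + \sqrt{110}\right) - 139 \left(1 - 278\right) = \left(11299 + \sqrt{110}\right) - -38503 = \left(11299 + \sqrt{110}\right) + 38503 = 49802 + \sqrt{110}$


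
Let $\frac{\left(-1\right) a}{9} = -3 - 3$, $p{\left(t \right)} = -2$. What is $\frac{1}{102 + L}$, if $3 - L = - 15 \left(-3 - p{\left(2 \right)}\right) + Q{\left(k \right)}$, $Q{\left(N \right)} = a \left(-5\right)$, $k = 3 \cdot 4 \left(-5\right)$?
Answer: $\frac{1}{360} \approx 0.0027778$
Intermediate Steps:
$a = 54$ ($a = - 9 \left(-3 - 3\right) = \left(-9\right) \left(-6\right) = 54$)
$k = -60$ ($k = 12 \left(-5\right) = -60$)
$Q{\left(N \right)} = -270$ ($Q{\left(N \right)} = 54 \left(-5\right) = -270$)
$L = 258$ ($L = 3 - \left(- 15 \left(-3 - -2\right) - 270\right) = 3 - \left(- 15 \left(-3 + 2\right) - 270\right) = 3 - \left(\left(-15\right) \left(-1\right) - 270\right) = 3 - \left(15 - 270\right) = 3 - -255 = 3 + 255 = 258$)
$\frac{1}{102 + L} = \frac{1}{102 + 258} = \frac{1}{360}$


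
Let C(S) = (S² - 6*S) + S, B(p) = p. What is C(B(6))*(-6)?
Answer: -36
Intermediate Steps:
C(S) = S² - 5*S
C(B(6))*(-6) = (6*(-5 + 6))*(-6) = (6*1)*(-6) = 6*(-6) = -36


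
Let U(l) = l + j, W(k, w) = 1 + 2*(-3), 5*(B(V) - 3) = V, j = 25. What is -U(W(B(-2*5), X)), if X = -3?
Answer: -20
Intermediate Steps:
B(V) = 3 + V/5
W(k, w) = -5 (W(k, w) = 1 - 6 = -5)
U(l) = 25 + l (U(l) = l + 25 = 25 + l)
-U(W(B(-2*5), X)) = -(25 - 5) = -1*20 = -20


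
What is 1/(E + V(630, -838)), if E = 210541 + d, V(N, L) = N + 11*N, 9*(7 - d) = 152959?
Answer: 9/1810013 ≈ 4.9723e-6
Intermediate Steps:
d = -152896/9 (d = 7 - ⅑*152959 = 7 - 152959/9 = -152896/9 ≈ -16988.)
V(N, L) = 12*N
E = 1741973/9 (E = 210541 - 152896/9 = 1741973/9 ≈ 1.9355e+5)
1/(E + V(630, -838)) = 1/(1741973/9 + 12*630) = 1/(1741973/9 + 7560) = 1/(1810013/9) = 9/1810013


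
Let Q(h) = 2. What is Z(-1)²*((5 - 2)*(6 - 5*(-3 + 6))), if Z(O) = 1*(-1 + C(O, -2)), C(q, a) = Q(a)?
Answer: -27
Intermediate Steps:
C(q, a) = 2
Z(O) = 1 (Z(O) = 1*(-1 + 2) = 1*1 = 1)
Z(-1)²*((5 - 2)*(6 - 5*(-3 + 6))) = 1²*((5 - 2)*(6 - 5*(-3 + 6))) = 1*(3*(6 - 5*3)) = 1*(3*(6 - 15)) = 1*(3*(-9)) = 1*(-27) = -27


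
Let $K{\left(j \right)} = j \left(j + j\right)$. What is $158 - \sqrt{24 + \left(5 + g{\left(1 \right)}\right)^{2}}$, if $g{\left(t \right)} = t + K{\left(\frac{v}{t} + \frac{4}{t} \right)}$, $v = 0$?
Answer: $158 - 2 \sqrt{367} \approx 119.69$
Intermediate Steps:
$K{\left(j \right)} = 2 j^{2}$ ($K{\left(j \right)} = j 2 j = 2 j^{2}$)
$g{\left(t \right)} = t + \frac{32}{t^{2}}$ ($g{\left(t \right)} = t + 2 \left(\frac{0}{t} + \frac{4}{t}\right)^{2} = t + 2 \left(0 + \frac{4}{t}\right)^{2} = t + 2 \left(\frac{4}{t}\right)^{2} = t + 2 \frac{16}{t^{2}} = t + \frac{32}{t^{2}}$)
$158 - \sqrt{24 + \left(5 + g{\left(1 \right)}\right)^{2}} = 158 - \sqrt{24 + \left(5 + \left(1 + 32 \cdot 1^{-2}\right)\right)^{2}} = 158 - \sqrt{24 + \left(5 + \left(1 + 32 \cdot 1\right)\right)^{2}} = 158 - \sqrt{24 + \left(5 + \left(1 + 32\right)\right)^{2}} = 158 - \sqrt{24 + \left(5 + 33\right)^{2}} = 158 - \sqrt{24 + 38^{2}} = 158 - \sqrt{24 + 1444} = 158 - \sqrt{1468} = 158 - 2 \sqrt{367}$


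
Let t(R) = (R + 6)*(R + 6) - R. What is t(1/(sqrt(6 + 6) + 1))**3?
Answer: 78822914400/1771561 + 12924933672*sqrt(3)/1771561 ≈ 57130.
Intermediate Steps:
t(R) = (6 + R)**2 - R (t(R) = (6 + R)*(6 + R) - R = (6 + R)**2 - R)
t(1/(sqrt(6 + 6) + 1))**3 = ((6 + 1/(sqrt(6 + 6) + 1))**2 - 1/(sqrt(6 + 6) + 1))**3 = ((6 + 1/(sqrt(12) + 1))**2 - 1/(sqrt(12) + 1))**3 = ((6 + 1/(2*sqrt(3) + 1))**2 - 1/(2*sqrt(3) + 1))**3 = ((6 + 1/(1 + 2*sqrt(3)))**2 - 1/(1 + 2*sqrt(3)))**3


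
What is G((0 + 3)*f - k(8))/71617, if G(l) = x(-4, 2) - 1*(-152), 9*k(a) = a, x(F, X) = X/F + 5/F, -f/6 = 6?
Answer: 601/286468 ≈ 0.0020980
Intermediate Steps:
f = -36 (f = -6*6 = -36)
x(F, X) = 5/F + X/F
k(a) = a/9
G(l) = 601/4 (G(l) = (5 + 2)/(-4) - 1*(-152) = -1/4*7 + 152 = -7/4 + 152 = 601/4)
G((0 + 3)*f - k(8))/71617 = (601/4)/71617 = (601/4)*(1/71617) = 601/286468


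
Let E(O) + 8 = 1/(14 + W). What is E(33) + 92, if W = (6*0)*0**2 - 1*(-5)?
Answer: 1597/19 ≈ 84.053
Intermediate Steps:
W = 5 (W = 0*0 + 5 = 0 + 5 = 5)
E(O) = -151/19 (E(O) = -8 + 1/(14 + 5) = -8 + 1/19 = -151/19)
E(33) + 92 = -151/19 + 92 = 1597/19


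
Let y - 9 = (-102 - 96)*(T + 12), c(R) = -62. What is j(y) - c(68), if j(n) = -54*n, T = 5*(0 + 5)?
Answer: 395180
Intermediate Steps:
T = 25 (T = 5*5 = 25)
y = -7317 (y = 9 + (-102 - 96)*(25 + 12) = 9 - 198*37 = 9 - 7326 = -7317)
j(y) - c(68) = -54*(-7317) - 1*(-62) = 395118 + 62 = 395180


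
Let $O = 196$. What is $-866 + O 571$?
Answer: $111050$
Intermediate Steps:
$-866 + O 571 = -866 + 196 \cdot 571 = -866 + 111916 = 111050$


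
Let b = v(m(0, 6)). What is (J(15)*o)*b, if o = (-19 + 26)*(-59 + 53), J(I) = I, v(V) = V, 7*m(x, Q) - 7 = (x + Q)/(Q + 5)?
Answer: -7470/11 ≈ -679.09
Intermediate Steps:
m(x, Q) = 1 + (Q + x)/(7*(5 + Q)) (m(x, Q) = 1 + ((x + Q)/(Q + 5))/7 = 1 + ((Q + x)/(5 + Q))/7 = 1 + (Q + x)/(7*(5 + Q)))
b = 83/77 (b = (35 + 0 + 8*6)/(7*(5 + 6)) = (⅐)*(35 + 0 + 48)/11 = (⅐)*(1/11)*83 = 83/77 ≈ 1.0779)
o = -42 (o = 7*(-6) = -42)
(J(15)*o)*b = (15*(-42))*(83/77) = -630*83/77 = -7470/11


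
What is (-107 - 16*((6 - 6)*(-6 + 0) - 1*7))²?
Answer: 25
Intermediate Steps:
(-107 - 16*((6 - 6)*(-6 + 0) - 1*7))² = (-107 - 16*(0*(-6) - 7))² = (-107 - 16*(0 - 7))² = (-107 - 16*(-7))² = (-107 + 112)² = 5² = 25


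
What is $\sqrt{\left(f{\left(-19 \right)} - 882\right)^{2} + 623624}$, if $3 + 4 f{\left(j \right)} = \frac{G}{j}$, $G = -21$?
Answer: $\frac{\sqrt{506260553}}{19} \approx 1184.2$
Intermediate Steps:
$f{\left(j \right)} = - \frac{3}{4} - \frac{21}{4 j}$ ($f{\left(j \right)} = - \frac{3}{4} + \frac{\left(-21\right) \frac{1}{j}}{4} = - \frac{3}{4} - \frac{21}{4 j}$)
$\sqrt{\left(f{\left(-19 \right)} - 882\right)^{2} + 623624} = \sqrt{\left(\frac{3 \left(-7 - -19\right)}{4 \left(-19\right)} - 882\right)^{2} + 623624} = \sqrt{\left(\frac{3}{4} \left(- \frac{1}{19}\right) \left(-7 + 19\right) - 882\right)^{2} + 623624} = \sqrt{\left(\frac{3}{4} \left(- \frac{1}{19}\right) 12 - 882\right)^{2} + 623624} = \sqrt{\left(- \frac{9}{19} - 882\right)^{2} + 623624} = \sqrt{\left(- \frac{16767}{19}\right)^{2} + 623624} = \sqrt{\frac{281132289}{361} + 623624} = \sqrt{\frac{506260553}{361}} = \frac{\sqrt{506260553}}{19}$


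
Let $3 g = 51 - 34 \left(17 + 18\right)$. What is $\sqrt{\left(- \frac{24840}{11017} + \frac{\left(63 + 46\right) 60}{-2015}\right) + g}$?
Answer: $\frac{i \sqrt{129173290805949}}{579111} \approx 19.626 i$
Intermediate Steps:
$g = - \frac{1139}{3}$ ($g = \frac{51 - 34 \left(17 + 18\right)}{3} = \frac{51 - 1190}{3} = \frac{1}{3} \left(-1139\right) = - \frac{1139}{3} \approx -379.67$)
$\sqrt{\left(- \frac{24840}{11017} + \frac{\left(63 + 46\right) 60}{-2015}\right) + g} = \sqrt{\left(- \frac{24840}{11017} + \frac{\left(63 + 46\right) 60}{-2015}\right) - \frac{1139}{3}} = \sqrt{\left(\left(-24840\right) \frac{1}{11017} + 109 \cdot 60 \left(- \frac{1}{2015}\right)\right) - \frac{1139}{3}} = \sqrt{\left(- \frac{1080}{479} + 6540 \left(- \frac{1}{2015}\right)\right) - \frac{1139}{3}} = \sqrt{\left(- \frac{1080}{479} - \frac{1308}{403}\right) - \frac{1139}{3}} = \sqrt{- \frac{1061772}{193037} - \frac{1139}{3}} = \sqrt{- \frac{223054459}{579111}} = \frac{i \sqrt{129173290805949}}{579111}$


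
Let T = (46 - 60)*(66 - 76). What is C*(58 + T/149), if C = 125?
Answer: 1097750/149 ≈ 7367.5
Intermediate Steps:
T = 140 (T = -14*(-10) = 140)
C*(58 + T/149) = 125*(58 + 140/149) = 125*(8782/149) = 1097750/149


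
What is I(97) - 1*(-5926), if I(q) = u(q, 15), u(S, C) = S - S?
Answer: 5926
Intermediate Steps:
u(S, C) = 0
I(q) = 0
I(97) - 1*(-5926) = 0 - 1*(-5926) = 0 + 5926 = 5926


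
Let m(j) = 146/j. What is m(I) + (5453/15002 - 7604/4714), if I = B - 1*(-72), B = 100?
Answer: -304660204/760233851 ≈ -0.40075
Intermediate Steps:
I = 172 (I = 100 - 1*(-72) = 100 + 72 = 172)
m(I) + (5453/15002 - 7604/4714) = 146/172 + (5453/15002 - 7604/4714) = 146*(1/172) + (5453*(1/15002) - 7604*1/4714) = 73/86 + (5453/15002 - 3802/2357) = 73/86 - 44184883/35359714 = -304660204/760233851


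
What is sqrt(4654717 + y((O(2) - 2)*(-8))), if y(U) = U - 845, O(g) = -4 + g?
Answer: 4*sqrt(290869) ≈ 2157.3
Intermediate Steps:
y(U) = -845 + U
sqrt(4654717 + y((O(2) - 2)*(-8))) = sqrt(4654717 + (-845 + ((-4 + 2) - 2)*(-8))) = sqrt(4654717 + (-845 + (-2 - 2)*(-8))) = sqrt(4654717 + (-845 - 4*(-8))) = sqrt(4654717 + (-845 + 32)) = sqrt(4654717 - 813) = sqrt(4653904) = 4*sqrt(290869)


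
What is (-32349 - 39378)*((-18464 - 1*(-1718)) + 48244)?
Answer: -2259257046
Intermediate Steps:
(-32349 - 39378)*((-18464 - 1*(-1718)) + 48244) = -71727*((-18464 + 1718) + 48244) = -71727*(-16746 + 48244) = -71727*31498 = -2259257046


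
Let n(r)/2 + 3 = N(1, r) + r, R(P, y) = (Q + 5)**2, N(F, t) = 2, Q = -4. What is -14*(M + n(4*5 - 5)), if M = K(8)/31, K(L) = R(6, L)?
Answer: -12166/31 ≈ -392.45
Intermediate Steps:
R(P, y) = 1 (R(P, y) = (-4 + 5)**2 = 1**2 = 1)
K(L) = 1
n(r) = -2 + 2*r (n(r) = -6 + 2*(2 + r) = -6 + (4 + 2*r) = -2 + 2*r)
M = 1/31 ≈ 0.032258
-14*(M + n(4*5 - 5)) = -14*(1/31 + (-2 + 2*(4*5 - 5))) = -14*(1/31 + (-2 + 2*(20 - 5))) = -14*(1/31 + (-2 + 2*15)) = -14*(1/31 + (-2 + 30)) = -14*(1/31 + 28) = -14*869/31 = -12166/31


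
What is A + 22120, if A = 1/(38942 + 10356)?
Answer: 1090471761/49298 ≈ 22120.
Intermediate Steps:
A = 1/49298 ≈ 2.0285e-5
A + 22120 = 1/49298 + 22120 = 1090471761/49298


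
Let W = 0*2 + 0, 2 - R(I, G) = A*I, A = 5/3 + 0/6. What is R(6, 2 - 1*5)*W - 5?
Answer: -5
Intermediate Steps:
A = 5/3 (A = 5*(1/3) + 0*(1/6) = 5/3 + 0 = 5/3 ≈ 1.6667)
R(I, G) = 2 - 5*I/3
W = 0 (W = 0 + 0 = 0)
R(6, 2 - 1*5)*W - 5 = (2 - 5/3*6)*0 - 5 = (2 - 10)*0 - 5 = -8*0 - 5 = 0 - 5 = -5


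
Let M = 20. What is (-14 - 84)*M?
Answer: -1960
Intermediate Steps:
(-14 - 84)*M = (-14 - 84)*20 = -98*20 = -1960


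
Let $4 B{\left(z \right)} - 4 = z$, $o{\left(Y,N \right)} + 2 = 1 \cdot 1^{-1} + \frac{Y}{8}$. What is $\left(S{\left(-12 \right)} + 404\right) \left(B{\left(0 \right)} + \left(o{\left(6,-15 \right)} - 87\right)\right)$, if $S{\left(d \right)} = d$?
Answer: $-33810$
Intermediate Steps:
$o{\left(Y,N \right)} = -1 + \frac{Y}{8}$ ($o{\left(Y,N \right)} = -2 + \left(1 \cdot 1^{-1} + \frac{Y}{8}\right) = -2 + \left(1 \cdot 1 + Y \frac{1}{8}\right) = -2 + \left(1 + \frac{Y}{8}\right) = -1 + \frac{Y}{8}$)
$B{\left(z \right)} = 1 + \frac{z}{4}$
$\left(S{\left(-12 \right)} + 404\right) \left(B{\left(0 \right)} + \left(o{\left(6,-15 \right)} - 87\right)\right) = \left(-12 + 404\right) \left(\left(1 + \frac{1}{4} \cdot 0\right) + \left(\left(-1 + \frac{1}{8} \cdot 6\right) - 87\right)\right) = 392 \left(\left(1 + 0\right) + \left(\left(-1 + \frac{3}{4}\right) - 87\right)\right) = 392 \left(1 - \frac{349}{4}\right) = 392 \left(- \frac{345}{4}\right) = -33810$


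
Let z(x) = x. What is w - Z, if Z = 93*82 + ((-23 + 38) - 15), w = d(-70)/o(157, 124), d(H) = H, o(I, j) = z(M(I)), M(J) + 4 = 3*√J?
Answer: -10653802/1397 - 210*√157/1397 ≈ -7628.1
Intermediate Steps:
M(J) = -4 + 3*√J
o(I, j) = -4 + 3*√I
w = -70/(-4 + 3*√157) ≈ -2.0840
Z = 7626 (Z = 7626 + (15 - 15) = 7626 + 0 = 7626)
w - Z = (-280/1397 - 210*√157/1397) - 1*7626 = (-280/1397 - 210*√157/1397) - 7626 = -10653802/1397 - 210*√157/1397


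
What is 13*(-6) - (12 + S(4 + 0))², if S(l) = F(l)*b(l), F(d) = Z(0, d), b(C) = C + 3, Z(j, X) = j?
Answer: -222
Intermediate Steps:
b(C) = 3 + C
F(d) = 0
S(l) = 0 (S(l) = 0*(3 + l) = 0)
13*(-6) - (12 + S(4 + 0))² = 13*(-6) - (12 + 0)² = -78 - 1*12² = -78 - 1*144 = -78 - 144 = -222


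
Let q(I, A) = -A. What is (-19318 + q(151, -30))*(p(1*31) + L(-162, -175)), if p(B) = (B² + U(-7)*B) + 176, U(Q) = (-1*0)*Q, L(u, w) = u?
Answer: -18805800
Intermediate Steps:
U(Q) = 0 (U(Q) = 0*Q = 0)
p(B) = 176 + B² (p(B) = (B² + 0*B) + 176 = (B² + 0) + 176 = B² + 176 = 176 + B²)
(-19318 + q(151, -30))*(p(1*31) + L(-162, -175)) = (-19318 - 1*(-30))*((176 + (1*31)²) - 162) = (-19318 + 30)*((176 + 31²) - 162) = -19288*((176 + 961) - 162) = -19288*(1137 - 162) = -19288*975 = -18805800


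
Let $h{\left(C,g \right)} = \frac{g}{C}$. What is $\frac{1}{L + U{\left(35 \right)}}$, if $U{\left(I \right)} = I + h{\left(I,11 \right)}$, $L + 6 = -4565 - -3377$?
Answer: $- \frac{35}{40554} \approx -0.00086305$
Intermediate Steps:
$L = -1194$ ($L = -6 - 1188 = -1194$)
$U{\left(I \right)} = I + \frac{11}{I}$
$\frac{1}{L + U{\left(35 \right)}} = \frac{1}{-1194 + \left(35 + \frac{11}{35}\right)} = \frac{1}{-1194 + \frac{1236}{35}} = \frac{1}{- \frac{40554}{35}} = - \frac{35}{40554}$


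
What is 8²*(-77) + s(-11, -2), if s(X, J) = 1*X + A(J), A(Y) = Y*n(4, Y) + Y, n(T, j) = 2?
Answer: -4945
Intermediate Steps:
A(Y) = 3*Y (A(Y) = Y*2 + Y = 2*Y + Y = 3*Y)
s(X, J) = X + 3*J (s(X, J) = 1*X + 3*J = X + 3*J)
8²*(-77) + s(-11, -2) = 8²*(-77) + (-11 + 3*(-2)) = 64*(-77) + (-11 - 6) = -4928 - 17 = -4945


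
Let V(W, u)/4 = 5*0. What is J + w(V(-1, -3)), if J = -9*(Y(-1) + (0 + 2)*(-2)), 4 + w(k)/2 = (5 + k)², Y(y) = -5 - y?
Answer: 114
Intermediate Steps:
V(W, u) = 0 (V(W, u) = 4*(5*0) = 4*0 = 0)
w(k) = -8 + 2*(5 + k)²
J = 72 (J = -9*((-5 - 1*(-1)) + (0 + 2)*(-2)) = -9*((-5 + 1) + 2*(-2)) = -9*(-4 - 4) = -9*(-8) = 72)
J + w(V(-1, -3)) = 72 + (-8 + 2*(5 + 0)²) = 72 + (-8 + 2*5²) = 72 + (-8 + 2*25) = 72 + (-8 + 50) = 72 + 42 = 114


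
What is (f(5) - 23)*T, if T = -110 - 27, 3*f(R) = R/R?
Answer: 9316/3 ≈ 3105.3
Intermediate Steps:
f(R) = ⅓ (f(R) = (R/R)/3 = (⅓)*1 = ⅓)
T = -137
(f(5) - 23)*T = (⅓ - 23)*(-137) = -68/3*(-137) = 9316/3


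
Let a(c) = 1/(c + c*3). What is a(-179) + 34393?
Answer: 24625387/716 ≈ 34393.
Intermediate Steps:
a(c) = 1/(4*c) (a(c) = 1/(c + 3*c) = 1/(4*c))
a(-179) + 34393 = (¼)/(-179) + 34393 = (¼)*(-1/179) + 34393 = -1/716 + 34393 = 24625387/716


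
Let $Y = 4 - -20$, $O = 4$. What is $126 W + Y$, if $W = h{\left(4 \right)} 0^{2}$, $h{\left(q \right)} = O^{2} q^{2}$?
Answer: $24$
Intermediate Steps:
$h{\left(q \right)} = 16 q^{2}$ ($h{\left(q \right)} = 4^{2} q^{2} = 16 q^{2}$)
$Y = 24$ ($Y = 4 + 20 = 24$)
$W = 0$ ($W = 16 \cdot 4^{2} \cdot 0^{2} = 16 \cdot 16 \cdot 0 = 256 \cdot 0 = 0$)
$126 W + Y = 126 \cdot 0 + 24 = 0 + 24 = 24$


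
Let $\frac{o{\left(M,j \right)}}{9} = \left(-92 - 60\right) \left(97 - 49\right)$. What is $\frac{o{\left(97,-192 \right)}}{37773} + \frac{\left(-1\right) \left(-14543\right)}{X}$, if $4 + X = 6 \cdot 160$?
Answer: $\frac{18020665}{1337444} \approx 13.474$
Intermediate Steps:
$X = 956$ ($X = -4 + 6 \cdot 160 = -4 + 960 = 956$)
$o{\left(M,j \right)} = -65664$ ($o{\left(M,j \right)} = 9 \left(-92 - 60\right) \left(97 - 49\right) = 9 \left(\left(-152\right) 48\right) = 9 \left(-7296\right) = -65664$)
$\frac{o{\left(97,-192 \right)}}{37773} + \frac{\left(-1\right) \left(-14543\right)}{X} = - \frac{65664}{37773} + \frac{\left(-1\right) \left(-14543\right)}{956} = \left(-65664\right) \frac{1}{37773} + 14543 \cdot \frac{1}{956} = - \frac{2432}{1399} + \frac{14543}{956} = \frac{18020665}{1337444}$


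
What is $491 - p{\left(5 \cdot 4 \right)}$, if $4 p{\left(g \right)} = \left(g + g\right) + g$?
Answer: $476$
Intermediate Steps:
$p{\left(g \right)} = \frac{3 g}{4}$ ($p{\left(g \right)} = \frac{\left(g + g\right) + g}{4} = \frac{2 g + g}{4} = \frac{3 g}{4}$)
$491 - p{\left(5 \cdot 4 \right)} = 491 - \frac{3 \cdot 5 \cdot 4}{4} = 491 - \frac{3}{4} \cdot 20 = 491 - 15 = 476$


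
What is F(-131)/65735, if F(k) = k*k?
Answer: 17161/65735 ≈ 0.26106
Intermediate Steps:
F(k) = k**2
F(-131)/65735 = (-131)**2/65735 = 17161*(1/65735) = 17161/65735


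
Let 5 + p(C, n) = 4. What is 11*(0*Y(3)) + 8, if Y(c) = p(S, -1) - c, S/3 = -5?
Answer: 8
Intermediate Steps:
S = -15 (S = 3*(-5) = -15)
p(C, n) = -1 (p(C, n) = -5 + 4 = -1)
Y(c) = -1 - c
11*(0*Y(3)) + 8 = 11*(0*(-1 - 1*3)) + 8 = 11*(0*(-1 - 3)) + 8 = 11*(0*(-4)) + 8 = 11*0 + 8 = 0 + 8 = 8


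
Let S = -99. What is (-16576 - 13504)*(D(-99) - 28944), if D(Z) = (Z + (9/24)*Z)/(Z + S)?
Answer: 870614840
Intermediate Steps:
D(Z) = 11*Z/(8*(-99 + Z)) (D(Z) = (Z + (9/24)*Z)/(Z - 99) = (Z + (9*(1/24))*Z)/(-99 + Z) = (Z + 3*Z/8)/(-99 + Z) = (11*Z/8)/(-99 + Z) = 11*Z/(8*(-99 + Z)))
(-16576 - 13504)*(D(-99) - 28944) = (-16576 - 13504)*((11/8)*(-99)/(-99 - 99) - 28944) = -30080*((11/8)*(-99)/(-198) - 28944) = -30080*((11/8)*(-99)*(-1/198) - 28944) = -30080*(11/16 - 28944) = -30080*(-463093/16) = 870614840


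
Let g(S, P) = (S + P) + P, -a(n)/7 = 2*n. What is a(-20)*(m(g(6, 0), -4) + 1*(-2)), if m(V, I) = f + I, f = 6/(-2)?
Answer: -2520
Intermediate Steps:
a(n) = -14*n
f = -3 (f = 6*(-½) = -3)
g(S, P) = S + 2*P (g(S, P) = (P + S) + P = S + 2*P)
m(V, I) = -3 + I
a(-20)*(m(g(6, 0), -4) + 1*(-2)) = (-14*(-20))*((-3 - 4) + 1*(-2)) = 280*(-7 - 2) = 280*(-9) = -2520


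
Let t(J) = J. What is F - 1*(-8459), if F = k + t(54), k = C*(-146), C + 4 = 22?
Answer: 5885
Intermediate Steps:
C = 18 (C = -4 + 22 = 18)
k = -2628 (k = 18*(-146) = -2628)
F = -2574 (F = -2628 + 54 = -2574)
F - 1*(-8459) = -2574 - 1*(-8459) = -2574 + 8459 = 5885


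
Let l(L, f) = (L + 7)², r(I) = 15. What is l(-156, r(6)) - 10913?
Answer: 11288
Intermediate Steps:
l(L, f) = (7 + L)²
l(-156, r(6)) - 10913 = (7 - 156)² - 10913 = (-149)² - 10913 = 22201 - 10913 = 11288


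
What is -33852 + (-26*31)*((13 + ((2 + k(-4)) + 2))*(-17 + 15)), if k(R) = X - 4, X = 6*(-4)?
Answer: -51584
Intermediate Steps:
X = -24
k(R) = -28 (k(R) = -24 - 4 = -28)
-33852 + (-26*31)*((13 + ((2 + k(-4)) + 2))*(-17 + 15)) = -33852 + (-26*31)*((13 + ((2 - 28) + 2))*(-17 + 15)) = -33852 - 806*(13 + (-26 + 2))*(-2) = -33852 - 806*(13 - 24)*(-2) = -33852 - (-8866)*(-2) = -33852 - 806*22 = -33852 - 17732 = -51584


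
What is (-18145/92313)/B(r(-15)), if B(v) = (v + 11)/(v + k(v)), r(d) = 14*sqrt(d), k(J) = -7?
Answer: -51949135/282570093 - 508060*I*sqrt(15)/31396677 ≈ -0.18385 - 0.062672*I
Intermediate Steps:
B(v) = (11 + v)/(-7 + v) (B(v) = (v + 11)/(v - 7) = (11 + v)/(-7 + v))
(-18145/92313)/B(r(-15)) = (-18145/92313)/(((11 + 14*sqrt(-15))/(-7 + 14*sqrt(-15)))) = (-18145*1/92313)/(((11 + 14*(I*sqrt(15)))/(-7 + 14*(I*sqrt(15))))) = -18145*(-7 + 14*I*sqrt(15))/(11 + 14*I*sqrt(15))/92313 = -18145*(-7 + 14*I*sqrt(15))/(92313*(11 + 14*I*sqrt(15)))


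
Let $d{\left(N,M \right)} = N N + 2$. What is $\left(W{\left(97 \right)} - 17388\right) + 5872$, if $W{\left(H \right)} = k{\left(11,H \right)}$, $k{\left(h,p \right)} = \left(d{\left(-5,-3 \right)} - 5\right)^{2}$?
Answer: $-11032$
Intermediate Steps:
$d{\left(N,M \right)} = 2 + N^{2}$ ($d{\left(N,M \right)} = N^{2} + 2 = 2 + N^{2}$)
$k{\left(h,p \right)} = 484$ ($k{\left(h,p \right)} = \left(\left(2 + \left(-5\right)^{2}\right) - 5\right)^{2} = \left(\left(2 + 25\right) - 5\right)^{2} = \left(27 - 5\right)^{2} = 22^{2} = 484$)
$W{\left(H \right)} = 484$
$\left(W{\left(97 \right)} - 17388\right) + 5872 = \left(484 - 17388\right) + 5872 = -16904 + 5872 = -11032$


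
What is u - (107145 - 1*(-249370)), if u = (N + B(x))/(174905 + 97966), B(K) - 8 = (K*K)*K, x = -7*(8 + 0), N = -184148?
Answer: -97282964321/272871 ≈ -3.5652e+5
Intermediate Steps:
x = -56 (x = -7*8 = -56)
B(K) = 8 + K³ (B(K) = 8 + (K*K)*K = 8 + K²*K = 8 + K³)
u = -359756/272871 (u = (-184148 + (8 + (-56)³))/(174905 + 97966) = (-184148 + (8 - 175616))/272871 = (-184148 - 175608)*(1/272871) = -359756*1/272871 = -359756/272871 ≈ -1.3184)
u - (107145 - 1*(-249370)) = -359756/272871 - (107145 - 1*(-249370)) = -359756/272871 - (107145 + 249370) = -359756/272871 - 1*356515 = -359756/272871 - 356515 = -97282964321/272871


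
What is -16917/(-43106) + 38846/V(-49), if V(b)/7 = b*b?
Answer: 279831385/103497506 ≈ 2.7038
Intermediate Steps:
V(b) = 7*b² (V(b) = 7*(b*b) = 7*b²)
-16917/(-43106) + 38846/V(-49) = -16917/(-43106) + 38846/((7*(-49)²)) = -16917*(-1/43106) + 38846/((7*2401)) = 16917/43106 + 38846/16807 = 279831385/103497506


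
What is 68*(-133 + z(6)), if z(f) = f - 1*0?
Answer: -8636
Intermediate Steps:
z(f) = f (z(f) = f + 0 = f)
68*(-133 + z(6)) = 68*(-133 + 6) = 68*(-127) = -8636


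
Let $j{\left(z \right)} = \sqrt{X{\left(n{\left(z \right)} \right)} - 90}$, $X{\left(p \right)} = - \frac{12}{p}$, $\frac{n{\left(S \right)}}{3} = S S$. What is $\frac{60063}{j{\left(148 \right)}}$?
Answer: $- \frac{4444662 i \sqrt{492841}}{492841} \approx - 6331.2 i$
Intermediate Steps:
$n{\left(S \right)} = 3 S^{2}$ ($n{\left(S \right)} = 3 S S = 3 S^{2}$)
$j{\left(z \right)} = \sqrt{-90 - \frac{4}{z^{2}}}$ ($j{\left(z \right)} = \sqrt{- \frac{12}{3 z^{2}} - 90} = \sqrt{- 12 \frac{1}{3 z^{2}} - 90} = \sqrt{- \frac{4}{z^{2}} - 90} = \sqrt{-90 - \frac{4}{z^{2}}}$)
$\frac{60063}{j{\left(148 \right)}} = \frac{60063}{\sqrt{-90 - \frac{4}{21904}}} = \frac{60063}{\sqrt{-90 - \frac{1}{5476}}} = \frac{60063}{\sqrt{- \frac{492841}{5476}}} = \frac{60063}{\frac{1}{74} i \sqrt{492841}} = 60063 \left(- \frac{74 i \sqrt{492841}}{492841}\right) = - \frac{4444662 i \sqrt{492841}}{492841}$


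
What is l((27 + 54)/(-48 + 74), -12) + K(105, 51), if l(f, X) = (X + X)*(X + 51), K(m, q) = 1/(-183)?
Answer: -171289/183 ≈ -936.01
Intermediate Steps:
K(m, q) = -1/183
l(f, X) = 2*X*(51 + X) (l(f, X) = (2*X)*(51 + X) = 2*X*(51 + X))
l((27 + 54)/(-48 + 74), -12) + K(105, 51) = 2*(-12)*(51 - 12) - 1/183 = 2*(-12)*39 - 1/183 = -936 - 1/183 = -171289/183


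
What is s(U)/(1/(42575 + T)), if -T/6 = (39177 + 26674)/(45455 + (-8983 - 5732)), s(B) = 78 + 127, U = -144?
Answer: 26821388077/3074 ≈ 8.7252e+6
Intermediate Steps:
s(B) = 205
T = -197553/15370 (T = -6*(39177 + 26674)/(45455 + (-8983 - 5732)) = -395106/(45455 - 14715) = -395106/30740 = -6*65851/30740 = -197553/15370 ≈ -12.853)
s(U)/(1/(42575 + T)) = 205/(1/(42575 - 197553/15370)) = 205/(1/(654180197/15370)) = 205/(15370/654180197) = 205*(654180197/15370) = 26821388077/3074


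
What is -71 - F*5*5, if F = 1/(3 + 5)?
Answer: -593/8 ≈ -74.125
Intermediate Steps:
F = 1/8 ≈ 0.12500
-71 - F*5*5 = -71 - (1/8)*5*5 = -71 - 5*5/8 = -71 - 1*25/8 = -71 - 25/8 = -593/8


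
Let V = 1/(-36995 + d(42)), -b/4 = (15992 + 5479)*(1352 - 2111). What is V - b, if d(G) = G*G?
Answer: -2296566415837/35231 ≈ -6.5186e+7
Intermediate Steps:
b = 65185956 (b = -4*(15992 + 5479)*(1352 - 2111) = -85884*(-759) = -4*(-16296489) = 65185956)
d(G) = G²
V = -1/35231 (V = 1/(-36995 + 42²) = 1/(-36995 + 1764) = 1/(-35231) = -1/35231 ≈ -2.8384e-5)
V - b = -1/35231 - 1*65185956 = -1/35231 - 65185956 = -2296566415837/35231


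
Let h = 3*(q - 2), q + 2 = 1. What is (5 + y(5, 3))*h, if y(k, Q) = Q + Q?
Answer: -99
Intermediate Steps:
q = -1 (q = -2 + 1 = -1)
h = -9 (h = 3*(-1 - 2) = 3*(-3) = -9)
y(k, Q) = 2*Q
(5 + y(5, 3))*h = (5 + 2*3)*(-9) = (5 + 6)*(-9) = 11*(-9) = -99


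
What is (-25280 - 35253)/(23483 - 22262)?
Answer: -5503/111 ≈ -49.577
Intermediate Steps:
(-25280 - 35253)/(23483 - 22262) = -60533/1221 = -60533*1/1221 = -5503/111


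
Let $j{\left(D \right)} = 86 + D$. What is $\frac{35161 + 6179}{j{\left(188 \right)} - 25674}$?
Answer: $- \frac{2067}{1270} \approx -1.6276$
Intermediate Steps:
$\frac{35161 + 6179}{j{\left(188 \right)} - 25674} = \frac{35161 + 6179}{\left(86 + 188\right) - 25674} = \frac{41340}{274 - 25674} = \frac{41340}{-25400} = 41340 \left(- \frac{1}{25400}\right) = - \frac{2067}{1270}$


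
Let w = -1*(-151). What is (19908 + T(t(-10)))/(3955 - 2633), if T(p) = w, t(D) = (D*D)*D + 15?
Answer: 20059/1322 ≈ 15.173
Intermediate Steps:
w = 151
t(D) = 15 + D**3 (t(D) = D**2*D + 15 = D**3 + 15 = 15 + D**3)
T(p) = 151
(19908 + T(t(-10)))/(3955 - 2633) = (19908 + 151)/(3955 - 2633) = 20059/1322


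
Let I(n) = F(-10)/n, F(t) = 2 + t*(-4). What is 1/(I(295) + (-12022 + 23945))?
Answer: 295/3517327 ≈ 8.3870e-5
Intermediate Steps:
F(t) = 2 - 4*t
I(n) = 42/n (I(n) = (2 - 4*(-10))/n = (2 + 40)/n = 42/n)
1/(I(295) + (-12022 + 23945)) = 1/(42/295 + (-12022 + 23945)) = 1/(42*(1/295) + 11923) = 1/(42/295 + 11923) = 1/(3517327/295) = 295/3517327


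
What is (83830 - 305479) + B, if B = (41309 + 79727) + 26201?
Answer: -74412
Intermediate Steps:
B = 147237 (B = 121036 + 26201 = 147237)
(83830 - 305479) + B = (83830 - 305479) + 147237 = -221649 + 147237 = -74412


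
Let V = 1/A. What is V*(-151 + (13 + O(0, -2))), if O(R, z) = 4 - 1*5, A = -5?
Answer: 139/5 ≈ 27.800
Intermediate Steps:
V = -⅕ (V = 1/(-5) = -⅕ ≈ -0.20000)
O(R, z) = -1 (O(R, z) = 4 - 5 = -1)
V*(-151 + (13 + O(0, -2))) = -(-151 + (13 - 1))/5 = -(-151 + 12)/5 = -⅕*(-139) = 139/5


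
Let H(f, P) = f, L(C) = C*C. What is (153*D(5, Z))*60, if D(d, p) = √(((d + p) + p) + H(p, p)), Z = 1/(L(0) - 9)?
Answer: 3060*√42 ≈ 19831.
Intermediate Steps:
L(C) = C²
Z = -⅑ (Z = 1/(0² - 9) = 1/(0 - 9) = 1/(-9) = -⅑ ≈ -0.11111)
D(d, p) = √(d + 3*p) (D(d, p) = √(((d + p) + p) + p) = √((d + 2*p) + p) = √(d + 3*p))
(153*D(5, Z))*60 = (153*√(5 + 3*(-⅑)))*60 = (153*√(5 - ⅓))*60 = (153*√(14/3))*60 = (153*(√42/3))*60 = (51*√42)*60 = 3060*√42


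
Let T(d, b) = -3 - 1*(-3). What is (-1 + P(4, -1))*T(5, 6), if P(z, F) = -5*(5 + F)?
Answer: 0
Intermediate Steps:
T(d, b) = 0 (T(d, b) = -3 + 3 = 0)
P(z, F) = -25 - 5*F
(-1 + P(4, -1))*T(5, 6) = (-1 + (-25 - 5*(-1)))*0 = (-1 + (-25 + 5))*0 = (-1 - 20)*0 = -21*0 = 0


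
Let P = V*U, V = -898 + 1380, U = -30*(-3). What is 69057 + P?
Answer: 112437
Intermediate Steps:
U = 90
V = 482
P = 43380 (P = 482*90 = 43380)
69057 + P = 69057 + 43380 = 112437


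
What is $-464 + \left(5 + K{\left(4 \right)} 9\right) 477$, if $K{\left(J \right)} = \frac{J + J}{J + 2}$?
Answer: $7645$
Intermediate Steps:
$K{\left(J \right)} = \frac{2 J}{2 + J}$
$-464 + \left(5 + K{\left(4 \right)} 9\right) 477 = -464 + \left(5 + 2 \cdot 4 \frac{1}{2 + 4} \cdot 9\right) 477 = -464 + \left(5 + 2 \cdot 4 \cdot \frac{1}{6} \cdot 9\right) 477 = -464 + \left(5 + \frac{4}{3} \cdot 9\right) 477 = -464 + \left(5 + 12\right) 477 = -464 + 17 \cdot 477 = -464 + 8109 = 7645$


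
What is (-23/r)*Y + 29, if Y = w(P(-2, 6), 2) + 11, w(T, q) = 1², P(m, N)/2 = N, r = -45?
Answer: 527/15 ≈ 35.133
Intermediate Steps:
P(m, N) = 2*N
w(T, q) = 1
Y = 12 (Y = 1 + 11 = 12)
(-23/r)*Y + 29 = -23/(-45)*12 + 29 = -23*(-1/45)*12 + 29 = (23/45)*12 + 29 = 92/15 + 29 = 527/15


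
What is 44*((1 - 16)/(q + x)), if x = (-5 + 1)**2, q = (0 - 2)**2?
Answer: -33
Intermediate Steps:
q = 4 (q = (-2)**2 = 4)
x = 16 (x = (-4)**2 = 16)
44*((1 - 16)/(q + x)) = 44*((1 - 16)/(4 + 16)) = 44*(-15/20) = 44*(-15*1/20) = 44*(-3/4) = -33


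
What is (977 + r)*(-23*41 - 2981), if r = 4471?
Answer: -21377952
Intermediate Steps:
(977 + r)*(-23*41 - 2981) = (977 + 4471)*(-23*41 - 2981) = 5448*(-943 - 2981) = 5448*(-3924) = -21377952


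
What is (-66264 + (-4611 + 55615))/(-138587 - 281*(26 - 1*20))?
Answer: 2180/20039 ≈ 0.10879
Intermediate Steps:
(-66264 + (-4611 + 55615))/(-138587 - 281*(26 - 1*20)) = (-66264 + 51004)/(-138587 - 281*(26 - 20)) = -15260/(-138587 - 281*6) = -15260/(-138587 - 1686) = -15260/(-140273) = -15260*(-1/140273) = 2180/20039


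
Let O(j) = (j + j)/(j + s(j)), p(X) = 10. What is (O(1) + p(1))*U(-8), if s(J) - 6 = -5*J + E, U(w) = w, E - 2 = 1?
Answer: -416/5 ≈ -83.200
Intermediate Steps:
E = 3 (E = 2 + 1 = 3)
s(J) = 9 - 5*J (s(J) = 6 + (-5*J + 3) = 6 + (3 - 5*J) = 9 - 5*J)
O(j) = 2*j/(9 - 4*j) (O(j) = (j + j)/(j + (9 - 5*j)) = (2*j)/(9 - 4*j) = 2*j/(9 - 4*j))
(O(1) + p(1))*U(-8) = (2*1/(9 - 4*1) + 10)*(-8) = (2*1/(9 - 4) + 10)*(-8) = (2*1/5 + 10)*(-8) = (2*1*(⅕) + 10)*(-8) = (⅖ + 10)*(-8) = (52/5)*(-8) = -416/5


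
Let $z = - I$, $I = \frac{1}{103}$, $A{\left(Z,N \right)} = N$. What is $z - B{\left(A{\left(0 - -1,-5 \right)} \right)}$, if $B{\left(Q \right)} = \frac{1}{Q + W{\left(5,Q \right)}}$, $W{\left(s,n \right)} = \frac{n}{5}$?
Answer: $\frac{97}{618} \approx 0.15696$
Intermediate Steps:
$W{\left(s,n \right)} = \frac{n}{5}$ ($W{\left(s,n \right)} = n \frac{1}{5} = \frac{n}{5}$)
$I = \frac{1}{103} \approx 0.0097087$
$B{\left(Q \right)} = \frac{5}{6 Q}$ ($B{\left(Q \right)} = \frac{1}{Q + \frac{Q}{5}} = \frac{1}{\frac{6}{5} Q} = \frac{5}{6 Q}$)
$z = - \frac{1}{103}$ ($z = \left(-1\right) \frac{1}{103} = - \frac{1}{103} \approx -0.0097087$)
$z - B{\left(A{\left(0 - -1,-5 \right)} \right)} = - \frac{1}{103} - \frac{5}{6 \left(-5\right)} = - \frac{1}{103} - \frac{5}{6} \left(- \frac{1}{5}\right) = - \frac{1}{103} - - \frac{1}{6} = - \frac{1}{103} + \frac{1}{6} = \frac{97}{618}$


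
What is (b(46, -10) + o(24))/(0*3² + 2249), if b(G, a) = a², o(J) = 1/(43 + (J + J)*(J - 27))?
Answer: 10099/227149 ≈ 0.044460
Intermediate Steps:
o(J) = 1/(43 + 2*J*(-27 + J)) (o(J) = 1/(43 + (2*J)*(-27 + J)) = 1/(43 + 2*J*(-27 + J)))
(b(46, -10) + o(24))/(0*3² + 2249) = ((-10)² + 1/(43 - 54*24 + 2*24²))/(0*3² + 2249) = (100 + 1/(43 - 1296 + 2*576))/(0*9 + 2249) = (100 + 1/(43 - 1296 + 1152))/(0 + 2249) = (100 + 1/(-101))/2249 = (100 - 1/101)*(1/2249) = (10099/101)*(1/2249) = 10099/227149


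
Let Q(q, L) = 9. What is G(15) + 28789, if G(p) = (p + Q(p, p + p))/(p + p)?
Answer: 143949/5 ≈ 28790.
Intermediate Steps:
G(p) = (9 + p)/(2*p) (G(p) = (p + 9)/(p + p) = (9 + p)/((2*p)) = (9 + p)*(1/(2*p)) = (9 + p)/(2*p))
G(15) + 28789 = (½)*(9 + 15)/15 + 28789 = (½)*(1/15)*24 + 28789 = ⅘ + 28789 = 143949/5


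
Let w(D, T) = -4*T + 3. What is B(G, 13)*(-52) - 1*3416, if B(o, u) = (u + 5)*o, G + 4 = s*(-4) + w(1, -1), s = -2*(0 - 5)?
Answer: 31216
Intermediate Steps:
w(D, T) = 3 - 4*T
s = 10 (s = -2*(-5) = 10)
G = -37 (G = -4 + (10*(-4) + (3 - 4*(-1))) = -4 + (-40 + (3 + 4)) = -4 + (-40 + 7) = -4 - 33 = -37)
B(o, u) = o*(5 + u) (B(o, u) = (5 + u)*o = o*(5 + u))
B(G, 13)*(-52) - 1*3416 = -37*(5 + 13)*(-52) - 1*3416 = -37*18*(-52) - 3416 = -666*(-52) - 3416 = 34632 - 3416 = 31216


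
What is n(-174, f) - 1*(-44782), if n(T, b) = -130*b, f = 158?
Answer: 24242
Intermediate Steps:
n(-174, f) - 1*(-44782) = -130*158 - 1*(-44782) = -20540 + 44782 = 24242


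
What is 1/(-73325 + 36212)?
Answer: -1/37113 ≈ -2.6945e-5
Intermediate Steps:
1/(-73325 + 36212) = 1/(-37113) = -1/37113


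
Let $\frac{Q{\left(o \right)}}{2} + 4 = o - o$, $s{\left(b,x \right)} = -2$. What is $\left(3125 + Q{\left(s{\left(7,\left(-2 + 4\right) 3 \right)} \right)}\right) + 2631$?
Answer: $5748$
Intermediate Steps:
$Q{\left(o \right)} = -8$ ($Q{\left(o \right)} = -8 + 2 \left(o - o\right) = -8 + 2 \cdot 0 = -8 + 0 = -8$)
$\left(3125 + Q{\left(s{\left(7,\left(-2 + 4\right) 3 \right)} \right)}\right) + 2631 = \left(3125 - 8\right) + 2631 = 3117 + 2631 = 5748$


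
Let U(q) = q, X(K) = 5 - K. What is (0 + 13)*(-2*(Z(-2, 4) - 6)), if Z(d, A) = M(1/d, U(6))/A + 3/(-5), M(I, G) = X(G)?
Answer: 1781/10 ≈ 178.10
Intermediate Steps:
M(I, G) = 5 - G
Z(d, A) = -3/5 - 1/A (Z(d, A) = (5 - 1*6)/A + 3/(-5) = (5 - 6)/A + 3*(-1/5) = -1/A - 3/5 = -3/5 - 1/A)
(0 + 13)*(-2*(Z(-2, 4) - 6)) = (0 + 13)*(-2*((-3/5 - 1/4) - 6)) = 13*(-2*((-3/5 - 1*1/4) - 6)) = 13*(-2*((-3/5 - 1/4) - 6)) = 13*(-2*(-17/20 - 6)) = 13*(-2*(-137/20)) = 13*(137/10) = 1781/10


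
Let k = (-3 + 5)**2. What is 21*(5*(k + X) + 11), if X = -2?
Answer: 441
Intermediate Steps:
k = 4 (k = 2**2 = 4)
21*(5*(k + X) + 11) = 21*(5*(4 - 2) + 11) = 21*(5*2 + 11) = 21*(10 + 11) = 21*21 = 441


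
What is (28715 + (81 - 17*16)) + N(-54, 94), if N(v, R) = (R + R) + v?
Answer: 28658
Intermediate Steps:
N(v, R) = v + 2*R (N(v, R) = 2*R + v = v + 2*R)
(28715 + (81 - 17*16)) + N(-54, 94) = (28715 + (81 - 17*16)) + (-54 + 2*94) = (28715 + (81 - 272)) + (-54 + 188) = (28715 - 191) + 134 = 28524 + 134 = 28658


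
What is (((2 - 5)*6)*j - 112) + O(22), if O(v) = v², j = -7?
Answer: 498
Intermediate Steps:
(((2 - 5)*6)*j - 112) + O(22) = (((2 - 5)*6)*(-7) - 112) + 22² = (-3*6*(-7) - 112) + 484 = (-18*(-7) - 112) + 484 = (126 - 112) + 484 = 14 + 484 = 498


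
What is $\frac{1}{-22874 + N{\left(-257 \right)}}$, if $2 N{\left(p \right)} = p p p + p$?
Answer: $- \frac{1}{8510299} \approx -1.175 \cdot 10^{-7}$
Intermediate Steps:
$N{\left(p \right)} = \frac{p}{2} + \frac{p^{3}}{2}$ ($N{\left(p \right)} = \frac{p p p + p}{2} = \frac{p^{2} p + p}{2} = \frac{p^{3} + p}{2} = \frac{p + p^{3}}{2} = \frac{p}{2} + \frac{p^{3}}{2}$)
$\frac{1}{-22874 + N{\left(-257 \right)}} = \frac{1}{-22874 + \frac{1}{2} \left(-257\right) \left(1 + \left(-257\right)^{2}\right)} = \frac{1}{-22874 + \frac{1}{2} \left(-257\right) \left(1 + 66049\right)} = \frac{1}{-22874 + \frac{1}{2} \left(-257\right) 66050} = \frac{1}{-22874 - 8487425} = \frac{1}{-8510299} = - \frac{1}{8510299}$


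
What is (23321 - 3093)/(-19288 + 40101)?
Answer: 1556/1601 ≈ 0.97189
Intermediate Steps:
(23321 - 3093)/(-19288 + 40101) = 20228/20813 = 20228*(1/20813) = 1556/1601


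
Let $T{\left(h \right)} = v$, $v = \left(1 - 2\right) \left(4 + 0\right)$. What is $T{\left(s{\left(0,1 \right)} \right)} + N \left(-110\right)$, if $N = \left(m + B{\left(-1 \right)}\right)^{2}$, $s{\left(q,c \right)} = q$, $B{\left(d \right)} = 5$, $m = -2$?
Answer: $-994$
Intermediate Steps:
$v = -4$ ($v = \left(-1\right) 4 = -4$)
$T{\left(h \right)} = -4$
$N = 9$ ($N = \left(-2 + 5\right)^{2} = 3^{2} = 9$)
$T{\left(s{\left(0,1 \right)} \right)} + N \left(-110\right) = -4 + 9 \left(-110\right) = -4 - 990 = -994$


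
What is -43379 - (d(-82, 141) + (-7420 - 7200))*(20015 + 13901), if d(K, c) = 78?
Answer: 493163093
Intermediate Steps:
-43379 - (d(-82, 141) + (-7420 - 7200))*(20015 + 13901) = -43379 - (78 + (-7420 - 7200))*(20015 + 13901) = -43379 - (78 - 14620)*33916 = -43379 - (-14542)*33916 = -43379 - 1*(-493206472) = -43379 + 493206472 = 493163093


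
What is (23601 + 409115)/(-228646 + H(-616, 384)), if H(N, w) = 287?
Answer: -432716/228359 ≈ -1.8949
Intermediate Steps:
(23601 + 409115)/(-228646 + H(-616, 384)) = (23601 + 409115)/(-228646 + 287) = 432716/(-228359) = 432716*(-1/228359) = -432716/228359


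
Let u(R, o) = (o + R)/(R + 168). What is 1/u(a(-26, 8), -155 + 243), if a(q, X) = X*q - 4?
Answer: 11/31 ≈ 0.35484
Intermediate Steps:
a(q, X) = -4 + X*q
u(R, o) = (R + o)/(168 + R)
1/u(a(-26, 8), -155 + 243) = 1/(((-4 + 8*(-26)) + (-155 + 243))/(168 + (-4 + 8*(-26)))) = 1/(((-4 - 208) + 88)/(168 + (-4 - 208))) = 1/((-212 + 88)/(168 - 212)) = 1/(-124/(-44)) = 1/(-1/44*(-124)) = 1/(31/11) = 11/31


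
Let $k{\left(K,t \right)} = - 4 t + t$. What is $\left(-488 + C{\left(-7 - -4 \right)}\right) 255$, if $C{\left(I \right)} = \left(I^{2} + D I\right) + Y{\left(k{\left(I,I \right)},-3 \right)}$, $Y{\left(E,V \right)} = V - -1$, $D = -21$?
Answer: $-106590$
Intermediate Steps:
$k{\left(K,t \right)} = - 3 t$
$Y{\left(E,V \right)} = 1 + V$ ($Y{\left(E,V \right)} = V + 1 = 1 + V$)
$C{\left(I \right)} = -2 + I^{2} - 21 I$ ($C{\left(I \right)} = \left(I^{2} - 21 I\right) + \left(1 - 3\right) = \left(I^{2} - 21 I\right) - 2 = -2 + I^{2} - 21 I$)
$\left(-488 + C{\left(-7 - -4 \right)}\right) 255 = \left(-488 - \left(2 - \left(-7 - -4\right)^{2} + 21 \left(-7 - -4\right)\right)\right) 255 = \left(-488 - \left(2 - \left(-7 + 4\right)^{2} + 21 \left(-7 + 4\right)\right)\right) 255 = \left(-488 - \left(-61 - 9\right)\right) 255 = \left(-488 + \left(-2 + 9 + 63\right)\right) 255 = \left(-488 + 70\right) 255 = \left(-418\right) 255 = -106590$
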